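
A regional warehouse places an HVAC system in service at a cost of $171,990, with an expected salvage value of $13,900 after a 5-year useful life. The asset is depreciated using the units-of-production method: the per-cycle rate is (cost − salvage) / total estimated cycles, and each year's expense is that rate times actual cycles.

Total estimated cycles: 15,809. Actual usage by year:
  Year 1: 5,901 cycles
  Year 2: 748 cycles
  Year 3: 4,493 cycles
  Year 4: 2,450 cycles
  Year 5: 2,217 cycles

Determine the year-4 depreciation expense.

Depreciable base = $171,990 − $13,900 = $158,090.
Rate = $158,090 / 15,809 cycles = $10 per cycle.
Year 1: 5,901 × $10 = $59,010. Book value $112,980.
Year 2: 748 × $10 = $7,480. Book value $105,500.
Year 3: 4,493 × $10 = $44,930. Book value $60,570.
Year 4: 2,450 × $10 = $24,500. Book value $36,070.

$24,500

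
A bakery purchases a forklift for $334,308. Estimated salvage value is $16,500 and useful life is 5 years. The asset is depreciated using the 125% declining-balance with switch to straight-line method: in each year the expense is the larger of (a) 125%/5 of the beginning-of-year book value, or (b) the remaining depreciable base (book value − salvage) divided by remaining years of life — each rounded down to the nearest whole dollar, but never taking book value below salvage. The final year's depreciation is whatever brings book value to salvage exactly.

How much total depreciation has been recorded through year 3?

$203,442

Depreciable base = $334,308 − $16,500 = $317,808.
Year 1: DB = ⌊$334,308 × 125%/5⌋ = $83,577; SL = ⌊$317,808/5⌋ = $63,561 → take DB $83,577. Book value $250,731.
Year 2: DB = ⌊$250,731 × 125%/5⌋ = $62,682; SL = ⌊$234,231/4⌋ = $58,557 → take DB $62,682. Book value $188,049.
Year 3: DB = ⌊$188,049 × 125%/5⌋ = $47,012; SL = ⌊$171,549/3⌋ = $57,183 → take SL $57,183. Book value $130,866.
Accumulated through year 3 = $334,308 − $130,866 = $203,442.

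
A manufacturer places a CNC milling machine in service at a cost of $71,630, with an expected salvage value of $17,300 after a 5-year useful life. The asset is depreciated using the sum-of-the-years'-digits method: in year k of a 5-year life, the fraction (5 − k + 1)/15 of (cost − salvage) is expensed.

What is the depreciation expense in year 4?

$7,244

Depreciable base = $71,630 − $17,300 = $54,330.
Sum of the years' digits = 5+4+3+2+1 = 15.
Year 1: $54,330 × 5/15 = $18,110. Book value $53,520.
Year 2: $54,330 × 4/15 = $14,488. Book value $39,032.
Year 3: $54,330 × 3/15 = $10,866. Book value $28,166.
Year 4: $54,330 × 2/15 = $7,244. Book value $20,922.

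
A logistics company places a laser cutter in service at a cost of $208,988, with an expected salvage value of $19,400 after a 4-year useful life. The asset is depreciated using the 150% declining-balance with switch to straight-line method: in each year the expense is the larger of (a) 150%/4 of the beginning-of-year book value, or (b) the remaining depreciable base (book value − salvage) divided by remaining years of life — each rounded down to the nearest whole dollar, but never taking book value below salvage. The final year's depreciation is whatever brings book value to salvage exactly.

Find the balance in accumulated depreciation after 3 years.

$158,469

Depreciable base = $208,988 − $19,400 = $189,588.
Year 1: DB = ⌊$208,988 × 150%/4⌋ = $78,370; SL = ⌊$189,588/4⌋ = $47,397 → take DB $78,370. Book value $130,618.
Year 2: DB = ⌊$130,618 × 150%/4⌋ = $48,981; SL = ⌊$111,218/3⌋ = $37,072 → take DB $48,981. Book value $81,637.
Year 3: DB = ⌊$81,637 × 150%/4⌋ = $30,613; SL = ⌊$62,237/2⌋ = $31,118 → take SL $31,118. Book value $50,519.
Accumulated through year 3 = $208,988 − $50,519 = $158,469.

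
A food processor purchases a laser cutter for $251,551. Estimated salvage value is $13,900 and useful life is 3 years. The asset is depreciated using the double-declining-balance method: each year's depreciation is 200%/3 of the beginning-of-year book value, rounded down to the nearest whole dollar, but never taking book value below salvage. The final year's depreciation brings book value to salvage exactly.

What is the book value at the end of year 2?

$27,951

Depreciable base = $251,551 − $13,900 = $237,651.
Year 1: ⌊$251,551 × 200%/3⌋ = $167,700. Book value $83,851.
Year 2: ⌊$83,851 × 200%/3⌋ = $55,900. Book value $27,951.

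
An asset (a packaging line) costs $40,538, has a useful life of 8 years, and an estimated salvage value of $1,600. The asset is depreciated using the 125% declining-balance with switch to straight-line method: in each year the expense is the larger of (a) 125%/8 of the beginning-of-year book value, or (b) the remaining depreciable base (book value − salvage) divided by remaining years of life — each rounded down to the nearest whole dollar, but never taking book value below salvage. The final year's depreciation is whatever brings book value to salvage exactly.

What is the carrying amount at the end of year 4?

$19,774

Depreciable base = $40,538 − $1,600 = $38,938.
Year 1: DB = ⌊$40,538 × 125%/8⌋ = $6,334; SL = ⌊$38,938/8⌋ = $4,867 → take DB $6,334. Book value $34,204.
Year 2: DB = ⌊$34,204 × 125%/8⌋ = $5,344; SL = ⌊$32,604/7⌋ = $4,657 → take DB $5,344. Book value $28,860.
Year 3: DB = ⌊$28,860 × 125%/8⌋ = $4,509; SL = ⌊$27,260/6⌋ = $4,543 → take SL $4,543. Book value $24,317.
Year 4: DB = ⌊$24,317 × 125%/8⌋ = $3,799; SL = ⌊$22,717/5⌋ = $4,543 → take SL $4,543. Book value $19,774.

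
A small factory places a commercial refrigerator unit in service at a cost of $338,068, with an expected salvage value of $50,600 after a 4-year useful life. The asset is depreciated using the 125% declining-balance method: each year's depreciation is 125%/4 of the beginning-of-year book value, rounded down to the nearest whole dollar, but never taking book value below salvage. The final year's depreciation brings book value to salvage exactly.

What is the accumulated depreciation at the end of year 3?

$228,211

Depreciable base = $338,068 − $50,600 = $287,468.
Year 1: ⌊$338,068 × 125%/4⌋ = $105,646. Book value $232,422.
Year 2: ⌊$232,422 × 125%/4⌋ = $72,631. Book value $159,791.
Year 3: ⌊$159,791 × 125%/4⌋ = $49,934. Book value $109,857.
Accumulated through year 3 = $338,068 − $109,857 = $228,211.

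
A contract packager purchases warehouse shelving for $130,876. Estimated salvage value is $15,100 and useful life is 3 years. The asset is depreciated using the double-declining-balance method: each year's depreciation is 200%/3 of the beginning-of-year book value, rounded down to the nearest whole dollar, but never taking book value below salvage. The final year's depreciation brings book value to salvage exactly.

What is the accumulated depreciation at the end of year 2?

$115,776

Depreciable base = $130,876 − $15,100 = $115,776.
Year 1: ⌊$130,876 × 200%/3⌋ = $87,250. Book value $43,626.
Year 2: ⌊$43,626 × 200%/3⌋ = $29,084, capped at $28,526. Book value $15,100.
Accumulated through year 2 = $130,876 − $15,100 = $115,776.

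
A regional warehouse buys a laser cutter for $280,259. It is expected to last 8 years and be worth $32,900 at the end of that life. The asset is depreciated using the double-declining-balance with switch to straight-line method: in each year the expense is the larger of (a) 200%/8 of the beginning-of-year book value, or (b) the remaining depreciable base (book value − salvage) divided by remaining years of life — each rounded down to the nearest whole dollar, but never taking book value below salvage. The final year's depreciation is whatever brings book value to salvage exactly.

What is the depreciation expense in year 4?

Depreciable base = $280,259 − $32,900 = $247,359.
Year 1: DB = ⌊$280,259 × 200%/8⌋ = $70,064; SL = ⌊$247,359/8⌋ = $30,919 → take DB $70,064. Book value $210,195.
Year 2: DB = ⌊$210,195 × 200%/8⌋ = $52,548; SL = ⌊$177,295/7⌋ = $25,327 → take DB $52,548. Book value $157,647.
Year 3: DB = ⌊$157,647 × 200%/8⌋ = $39,411; SL = ⌊$124,747/6⌋ = $20,791 → take DB $39,411. Book value $118,236.
Year 4: DB = ⌊$118,236 × 200%/8⌋ = $29,559; SL = ⌊$85,336/5⌋ = $17,067 → take DB $29,559. Book value $88,677.

$29,559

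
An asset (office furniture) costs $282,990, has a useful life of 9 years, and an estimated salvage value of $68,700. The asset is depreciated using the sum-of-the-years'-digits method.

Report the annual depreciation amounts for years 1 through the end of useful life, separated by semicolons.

$42,858; $38,096; $33,334; $28,572; $23,810; $19,048; $14,286; $9,524; $4,762

Depreciable base = $282,990 − $68,700 = $214,290.
Sum of the years' digits = 9+8+7+6+5+4+3+2+1 = 45.
Year 1: $214,290 × 9/45 = $42,858. Book value $240,132.
Year 2: $214,290 × 8/45 = $38,096. Book value $202,036.
Year 3: $214,290 × 7/45 = $33,334. Book value $168,702.
Year 4: $214,290 × 6/45 = $28,572. Book value $140,130.
Year 5: $214,290 × 5/45 = $23,810. Book value $116,320.
Year 6: $214,290 × 4/45 = $19,048. Book value $97,272.
Year 7: $214,290 × 3/45 = $14,286. Book value $82,986.
Year 8: $214,290 × 2/45 = $9,524. Book value $73,462.
Year 9: $214,290 × 1/45 = $4,762. Book value $68,700.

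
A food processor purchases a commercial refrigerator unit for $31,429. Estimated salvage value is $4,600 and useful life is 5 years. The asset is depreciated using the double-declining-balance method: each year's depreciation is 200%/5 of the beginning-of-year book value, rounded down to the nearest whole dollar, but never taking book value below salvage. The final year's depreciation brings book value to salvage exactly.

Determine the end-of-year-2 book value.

Depreciable base = $31,429 − $4,600 = $26,829.
Year 1: ⌊$31,429 × 200%/5⌋ = $12,571. Book value $18,858.
Year 2: ⌊$18,858 × 200%/5⌋ = $7,543. Book value $11,315.

$11,315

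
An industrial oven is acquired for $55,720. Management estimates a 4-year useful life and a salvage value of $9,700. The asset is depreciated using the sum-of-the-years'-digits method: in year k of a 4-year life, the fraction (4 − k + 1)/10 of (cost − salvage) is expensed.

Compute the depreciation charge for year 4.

$4,602

Depreciable base = $55,720 − $9,700 = $46,020.
Sum of the years' digits = 4+3+2+1 = 10.
Year 1: $46,020 × 4/10 = $18,408. Book value $37,312.
Year 2: $46,020 × 3/10 = $13,806. Book value $23,506.
Year 3: $46,020 × 2/10 = $9,204. Book value $14,302.
Year 4: $46,020 × 1/10 = $4,602. Book value $9,700.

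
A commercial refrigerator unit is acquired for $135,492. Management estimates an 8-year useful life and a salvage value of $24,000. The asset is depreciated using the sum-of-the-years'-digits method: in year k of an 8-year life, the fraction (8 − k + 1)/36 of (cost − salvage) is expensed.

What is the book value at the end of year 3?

$70,455

Depreciable base = $135,492 − $24,000 = $111,492.
Sum of the years' digits = 8+7+6+5+4+3+2+1 = 36.
Year 1: $111,492 × 8/36 = $24,776. Book value $110,716.
Year 2: $111,492 × 7/36 = $21,679. Book value $89,037.
Year 3: $111,492 × 6/36 = $18,582. Book value $70,455.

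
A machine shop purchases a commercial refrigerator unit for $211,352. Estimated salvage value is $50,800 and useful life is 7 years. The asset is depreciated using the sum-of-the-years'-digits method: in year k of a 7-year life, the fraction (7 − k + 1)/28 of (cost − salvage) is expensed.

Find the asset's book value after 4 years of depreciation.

Depreciable base = $211,352 − $50,800 = $160,552.
Sum of the years' digits = 7+6+5+4+3+2+1 = 28.
Year 1: $160,552 × 7/28 = $40,138. Book value $171,214.
Year 2: $160,552 × 6/28 = $34,404. Book value $136,810.
Year 3: $160,552 × 5/28 = $28,670. Book value $108,140.
Year 4: $160,552 × 4/28 = $22,936. Book value $85,204.

$85,204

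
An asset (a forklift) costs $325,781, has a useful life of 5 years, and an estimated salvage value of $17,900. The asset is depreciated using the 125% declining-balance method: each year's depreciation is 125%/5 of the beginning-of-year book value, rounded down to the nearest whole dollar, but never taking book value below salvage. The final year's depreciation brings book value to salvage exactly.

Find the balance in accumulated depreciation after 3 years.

Depreciable base = $325,781 − $17,900 = $307,881.
Year 1: ⌊$325,781 × 125%/5⌋ = $81,445. Book value $244,336.
Year 2: ⌊$244,336 × 125%/5⌋ = $61,084. Book value $183,252.
Year 3: ⌊$183,252 × 125%/5⌋ = $45,813. Book value $137,439.
Accumulated through year 3 = $325,781 − $137,439 = $188,342.

$188,342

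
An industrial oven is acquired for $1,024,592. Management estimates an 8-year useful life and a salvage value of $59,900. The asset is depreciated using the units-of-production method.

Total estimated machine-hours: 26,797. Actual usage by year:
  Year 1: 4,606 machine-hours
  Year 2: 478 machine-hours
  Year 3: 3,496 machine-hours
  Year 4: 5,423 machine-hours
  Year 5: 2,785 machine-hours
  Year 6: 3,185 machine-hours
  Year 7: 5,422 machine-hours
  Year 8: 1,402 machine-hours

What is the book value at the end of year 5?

$420,224

Depreciable base = $1,024,592 − $59,900 = $964,692.
Rate = $964,692 / 26,797 machine-hours = $36 per machine-hour.
Year 1: 4,606 × $36 = $165,816. Book value $858,776.
Year 2: 478 × $36 = $17,208. Book value $841,568.
Year 3: 3,496 × $36 = $125,856. Book value $715,712.
Year 4: 5,423 × $36 = $195,228. Book value $520,484.
Year 5: 2,785 × $36 = $100,260. Book value $420,224.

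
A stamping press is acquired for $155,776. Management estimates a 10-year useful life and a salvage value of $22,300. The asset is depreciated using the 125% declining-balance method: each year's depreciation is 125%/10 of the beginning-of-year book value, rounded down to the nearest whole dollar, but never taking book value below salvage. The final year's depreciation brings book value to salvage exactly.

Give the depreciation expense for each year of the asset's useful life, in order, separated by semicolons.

Depreciable base = $155,776 − $22,300 = $133,476.
Year 1: ⌊$155,776 × 125%/10⌋ = $19,472. Book value $136,304.
Year 2: ⌊$136,304 × 125%/10⌋ = $17,038. Book value $119,266.
Year 3: ⌊$119,266 × 125%/10⌋ = $14,908. Book value $104,358.
Year 4: ⌊$104,358 × 125%/10⌋ = $13,044. Book value $91,314.
Year 5: ⌊$91,314 × 125%/10⌋ = $11,414. Book value $79,900.
Year 6: ⌊$79,900 × 125%/10⌋ = $9,987. Book value $69,913.
Year 7: ⌊$69,913 × 125%/10⌋ = $8,739. Book value $61,174.
Year 8: ⌊$61,174 × 125%/10⌋ = $7,646. Book value $53,528.
Year 9: ⌊$53,528 × 125%/10⌋ = $6,691. Book value $46,837.
Year 10 (final): $46,837 − $22,300 = $24,537. Book value $22,300.

$19,472; $17,038; $14,908; $13,044; $11,414; $9,987; $8,739; $7,646; $6,691; $24,537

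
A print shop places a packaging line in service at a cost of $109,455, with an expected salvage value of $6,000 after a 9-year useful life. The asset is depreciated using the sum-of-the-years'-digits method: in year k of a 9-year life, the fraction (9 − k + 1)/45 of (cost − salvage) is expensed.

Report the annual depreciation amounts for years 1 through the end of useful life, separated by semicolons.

Depreciable base = $109,455 − $6,000 = $103,455.
Sum of the years' digits = 9+8+7+6+5+4+3+2+1 = 45.
Year 1: $103,455 × 9/45 = $20,691. Book value $88,764.
Year 2: $103,455 × 8/45 = $18,392. Book value $70,372.
Year 3: $103,455 × 7/45 = $16,093. Book value $54,279.
Year 4: $103,455 × 6/45 = $13,794. Book value $40,485.
Year 5: $103,455 × 5/45 = $11,495. Book value $28,990.
Year 6: $103,455 × 4/45 = $9,196. Book value $19,794.
Year 7: $103,455 × 3/45 = $6,897. Book value $12,897.
Year 8: $103,455 × 2/45 = $4,598. Book value $8,299.
Year 9: $103,455 × 1/45 = $2,299. Book value $6,000.

$20,691; $18,392; $16,093; $13,794; $11,495; $9,196; $6,897; $4,598; $2,299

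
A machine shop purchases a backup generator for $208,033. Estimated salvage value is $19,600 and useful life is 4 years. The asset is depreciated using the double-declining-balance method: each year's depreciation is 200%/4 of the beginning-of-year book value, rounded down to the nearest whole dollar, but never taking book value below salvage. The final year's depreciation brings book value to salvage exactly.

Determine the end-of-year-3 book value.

$26,005

Depreciable base = $208,033 − $19,600 = $188,433.
Year 1: ⌊$208,033 × 200%/4⌋ = $104,016. Book value $104,017.
Year 2: ⌊$104,017 × 200%/4⌋ = $52,008. Book value $52,009.
Year 3: ⌊$52,009 × 200%/4⌋ = $26,004. Book value $26,005.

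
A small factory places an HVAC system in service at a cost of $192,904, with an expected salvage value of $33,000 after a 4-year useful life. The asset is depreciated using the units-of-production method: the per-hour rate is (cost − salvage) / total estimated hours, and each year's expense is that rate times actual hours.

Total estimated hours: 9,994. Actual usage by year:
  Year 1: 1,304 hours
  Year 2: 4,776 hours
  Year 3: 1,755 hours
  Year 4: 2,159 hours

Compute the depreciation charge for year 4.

Depreciable base = $192,904 − $33,000 = $159,904.
Rate = $159,904 / 9,994 hours = $16 per hour.
Year 1: 1,304 × $16 = $20,864. Book value $172,040.
Year 2: 4,776 × $16 = $76,416. Book value $95,624.
Year 3: 1,755 × $16 = $28,080. Book value $67,544.
Year 4: 2,159 × $16 = $34,544. Book value $33,000.

$34,544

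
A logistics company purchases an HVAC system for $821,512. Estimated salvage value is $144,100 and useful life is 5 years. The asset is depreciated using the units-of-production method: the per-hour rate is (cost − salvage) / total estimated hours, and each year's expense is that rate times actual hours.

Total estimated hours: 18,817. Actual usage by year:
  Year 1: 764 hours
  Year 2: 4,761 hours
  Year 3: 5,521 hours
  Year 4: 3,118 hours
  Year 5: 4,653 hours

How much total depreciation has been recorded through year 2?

$198,900

Depreciable base = $821,512 − $144,100 = $677,412.
Rate = $677,412 / 18,817 hours = $36 per hour.
Year 1: 764 × $36 = $27,504. Book value $794,008.
Year 2: 4,761 × $36 = $171,396. Book value $622,612.
Accumulated through year 2 = $821,512 − $622,612 = $198,900.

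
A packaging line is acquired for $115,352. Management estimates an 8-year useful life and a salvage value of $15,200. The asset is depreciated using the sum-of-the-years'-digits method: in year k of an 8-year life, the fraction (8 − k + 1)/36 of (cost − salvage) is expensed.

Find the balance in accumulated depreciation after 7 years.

$97,370

Depreciable base = $115,352 − $15,200 = $100,152.
Sum of the years' digits = 8+7+6+5+4+3+2+1 = 36.
Year 1: $100,152 × 8/36 = $22,256. Book value $93,096.
Year 2: $100,152 × 7/36 = $19,474. Book value $73,622.
Year 3: $100,152 × 6/36 = $16,692. Book value $56,930.
Year 4: $100,152 × 5/36 = $13,910. Book value $43,020.
Year 5: $100,152 × 4/36 = $11,128. Book value $31,892.
Year 6: $100,152 × 3/36 = $8,346. Book value $23,546.
Year 7: $100,152 × 2/36 = $5,564. Book value $17,982.
Accumulated through year 7 = $115,352 − $17,982 = $97,370.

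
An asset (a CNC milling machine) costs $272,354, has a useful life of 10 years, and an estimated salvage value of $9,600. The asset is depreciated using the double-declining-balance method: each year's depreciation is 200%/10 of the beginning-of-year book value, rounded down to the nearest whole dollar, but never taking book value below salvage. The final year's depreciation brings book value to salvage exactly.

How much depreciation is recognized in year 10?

$26,957

Depreciable base = $272,354 − $9,600 = $262,754.
Year 1: ⌊$272,354 × 200%/10⌋ = $54,470. Book value $217,884.
Year 2: ⌊$217,884 × 200%/10⌋ = $43,576. Book value $174,308.
Year 3: ⌊$174,308 × 200%/10⌋ = $34,861. Book value $139,447.
Year 4: ⌊$139,447 × 200%/10⌋ = $27,889. Book value $111,558.
Year 5: ⌊$111,558 × 200%/10⌋ = $22,311. Book value $89,247.
Year 6: ⌊$89,247 × 200%/10⌋ = $17,849. Book value $71,398.
Year 7: ⌊$71,398 × 200%/10⌋ = $14,279. Book value $57,119.
Year 8: ⌊$57,119 × 200%/10⌋ = $11,423. Book value $45,696.
Year 9: ⌊$45,696 × 200%/10⌋ = $9,139. Book value $36,557.
Year 10 (final): $36,557 − $9,600 = $26,957. Book value $9,600.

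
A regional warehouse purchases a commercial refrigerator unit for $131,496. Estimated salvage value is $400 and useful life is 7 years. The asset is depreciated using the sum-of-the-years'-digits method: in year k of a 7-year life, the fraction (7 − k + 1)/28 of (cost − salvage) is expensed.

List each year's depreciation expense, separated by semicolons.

$32,774; $28,092; $23,410; $18,728; $14,046; $9,364; $4,682

Depreciable base = $131,496 − $400 = $131,096.
Sum of the years' digits = 7+6+5+4+3+2+1 = 28.
Year 1: $131,096 × 7/28 = $32,774. Book value $98,722.
Year 2: $131,096 × 6/28 = $28,092. Book value $70,630.
Year 3: $131,096 × 5/28 = $23,410. Book value $47,220.
Year 4: $131,096 × 4/28 = $18,728. Book value $28,492.
Year 5: $131,096 × 3/28 = $14,046. Book value $14,446.
Year 6: $131,096 × 2/28 = $9,364. Book value $5,082.
Year 7: $131,096 × 1/28 = $4,682. Book value $400.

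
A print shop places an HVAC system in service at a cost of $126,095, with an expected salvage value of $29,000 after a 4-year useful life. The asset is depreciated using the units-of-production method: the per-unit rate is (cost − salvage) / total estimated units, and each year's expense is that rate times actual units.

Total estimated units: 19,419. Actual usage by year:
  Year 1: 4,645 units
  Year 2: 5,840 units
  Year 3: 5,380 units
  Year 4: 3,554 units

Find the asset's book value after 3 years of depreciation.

$46,770

Depreciable base = $126,095 − $29,000 = $97,095.
Rate = $97,095 / 19,419 units = $5 per unit.
Year 1: 4,645 × $5 = $23,225. Book value $102,870.
Year 2: 5,840 × $5 = $29,200. Book value $73,670.
Year 3: 5,380 × $5 = $26,900. Book value $46,770.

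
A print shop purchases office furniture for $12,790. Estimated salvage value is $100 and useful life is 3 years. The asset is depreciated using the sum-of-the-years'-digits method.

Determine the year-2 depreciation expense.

Depreciable base = $12,790 − $100 = $12,690.
Sum of the years' digits = 3+2+1 = 6.
Year 1: $12,690 × 3/6 = $6,345. Book value $6,445.
Year 2: $12,690 × 2/6 = $4,230. Book value $2,215.

$4,230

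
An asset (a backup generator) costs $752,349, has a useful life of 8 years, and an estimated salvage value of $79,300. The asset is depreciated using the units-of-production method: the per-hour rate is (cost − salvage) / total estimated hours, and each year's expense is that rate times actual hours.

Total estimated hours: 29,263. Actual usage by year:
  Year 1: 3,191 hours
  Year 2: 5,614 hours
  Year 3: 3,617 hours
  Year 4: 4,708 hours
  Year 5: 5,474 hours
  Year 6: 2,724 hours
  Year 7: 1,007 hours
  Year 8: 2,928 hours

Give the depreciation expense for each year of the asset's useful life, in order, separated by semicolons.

Depreciable base = $752,349 − $79,300 = $673,049.
Rate = $673,049 / 29,263 hours = $23 per hour.
Year 1: 3,191 × $23 = $73,393. Book value $678,956.
Year 2: 5,614 × $23 = $129,122. Book value $549,834.
Year 3: 3,617 × $23 = $83,191. Book value $466,643.
Year 4: 4,708 × $23 = $108,284. Book value $358,359.
Year 5: 5,474 × $23 = $125,902. Book value $232,457.
Year 6: 2,724 × $23 = $62,652. Book value $169,805.
Year 7: 1,007 × $23 = $23,161. Book value $146,644.
Year 8: 2,928 × $23 = $67,344. Book value $79,300.

$73,393; $129,122; $83,191; $108,284; $125,902; $62,652; $23,161; $67,344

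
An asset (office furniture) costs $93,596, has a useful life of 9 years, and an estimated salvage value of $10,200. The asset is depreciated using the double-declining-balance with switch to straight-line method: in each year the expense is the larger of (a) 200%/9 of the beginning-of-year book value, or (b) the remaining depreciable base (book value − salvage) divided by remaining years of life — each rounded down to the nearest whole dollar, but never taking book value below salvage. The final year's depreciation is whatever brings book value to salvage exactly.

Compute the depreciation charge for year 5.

$7,611

Depreciable base = $93,596 − $10,200 = $83,396.
Year 1: DB = ⌊$93,596 × 200%/9⌋ = $20,799; SL = ⌊$83,396/9⌋ = $9,266 → take DB $20,799. Book value $72,797.
Year 2: DB = ⌊$72,797 × 200%/9⌋ = $16,177; SL = ⌊$62,597/8⌋ = $7,824 → take DB $16,177. Book value $56,620.
Year 3: DB = ⌊$56,620 × 200%/9⌋ = $12,582; SL = ⌊$46,420/7⌋ = $6,631 → take DB $12,582. Book value $44,038.
Year 4: DB = ⌊$44,038 × 200%/9⌋ = $9,786; SL = ⌊$33,838/6⌋ = $5,639 → take DB $9,786. Book value $34,252.
Year 5: DB = ⌊$34,252 × 200%/9⌋ = $7,611; SL = ⌊$24,052/5⌋ = $4,810 → take DB $7,611. Book value $26,641.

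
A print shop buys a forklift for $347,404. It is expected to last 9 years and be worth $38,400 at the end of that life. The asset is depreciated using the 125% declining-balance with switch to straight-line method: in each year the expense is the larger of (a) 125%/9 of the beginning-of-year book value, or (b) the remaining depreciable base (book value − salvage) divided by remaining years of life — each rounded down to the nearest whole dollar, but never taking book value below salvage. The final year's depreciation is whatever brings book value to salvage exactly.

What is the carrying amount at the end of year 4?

Depreciable base = $347,404 − $38,400 = $309,004.
Year 1: DB = ⌊$347,404 × 125%/9⌋ = $48,250; SL = ⌊$309,004/9⌋ = $34,333 → take DB $48,250. Book value $299,154.
Year 2: DB = ⌊$299,154 × 125%/9⌋ = $41,549; SL = ⌊$260,754/8⌋ = $32,594 → take DB $41,549. Book value $257,605.
Year 3: DB = ⌊$257,605 × 125%/9⌋ = $35,778; SL = ⌊$219,205/7⌋ = $31,315 → take DB $35,778. Book value $221,827.
Year 4: DB = ⌊$221,827 × 125%/9⌋ = $30,809; SL = ⌊$183,427/6⌋ = $30,571 → take DB $30,809. Book value $191,018.

$191,018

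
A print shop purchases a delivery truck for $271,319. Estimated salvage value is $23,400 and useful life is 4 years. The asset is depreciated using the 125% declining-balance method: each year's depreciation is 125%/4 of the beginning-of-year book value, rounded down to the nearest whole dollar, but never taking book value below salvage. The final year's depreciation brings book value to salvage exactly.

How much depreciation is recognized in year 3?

Depreciable base = $271,319 − $23,400 = $247,919.
Year 1: ⌊$271,319 × 125%/4⌋ = $84,787. Book value $186,532.
Year 2: ⌊$186,532 × 125%/4⌋ = $58,291. Book value $128,241.
Year 3: ⌊$128,241 × 125%/4⌋ = $40,075. Book value $88,166.

$40,075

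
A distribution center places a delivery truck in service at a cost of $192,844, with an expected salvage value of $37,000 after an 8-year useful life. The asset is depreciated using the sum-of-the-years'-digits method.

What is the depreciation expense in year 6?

$12,987

Depreciable base = $192,844 − $37,000 = $155,844.
Sum of the years' digits = 8+7+6+5+4+3+2+1 = 36.
Year 1: $155,844 × 8/36 = $34,632. Book value $158,212.
Year 2: $155,844 × 7/36 = $30,303. Book value $127,909.
Year 3: $155,844 × 6/36 = $25,974. Book value $101,935.
Year 4: $155,844 × 5/36 = $21,645. Book value $80,290.
Year 5: $155,844 × 4/36 = $17,316. Book value $62,974.
Year 6: $155,844 × 3/36 = $12,987. Book value $49,987.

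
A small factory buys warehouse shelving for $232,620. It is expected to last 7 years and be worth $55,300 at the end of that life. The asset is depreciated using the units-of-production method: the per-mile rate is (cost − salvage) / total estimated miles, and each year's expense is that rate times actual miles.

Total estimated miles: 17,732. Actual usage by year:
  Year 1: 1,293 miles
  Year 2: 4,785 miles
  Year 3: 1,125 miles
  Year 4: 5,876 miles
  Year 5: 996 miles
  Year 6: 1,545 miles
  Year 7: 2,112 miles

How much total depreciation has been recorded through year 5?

Depreciable base = $232,620 − $55,300 = $177,320.
Rate = $177,320 / 17,732 miles = $10 per mile.
Year 1: 1,293 × $10 = $12,930. Book value $219,690.
Year 2: 4,785 × $10 = $47,850. Book value $171,840.
Year 3: 1,125 × $10 = $11,250. Book value $160,590.
Year 4: 5,876 × $10 = $58,760. Book value $101,830.
Year 5: 996 × $10 = $9,960. Book value $91,870.
Accumulated through year 5 = $232,620 − $91,870 = $140,750.

$140,750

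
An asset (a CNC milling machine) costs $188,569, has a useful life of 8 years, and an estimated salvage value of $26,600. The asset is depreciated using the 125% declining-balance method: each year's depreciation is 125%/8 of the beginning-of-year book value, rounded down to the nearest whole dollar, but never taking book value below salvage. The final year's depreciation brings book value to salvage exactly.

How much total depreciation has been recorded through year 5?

$107,929

Depreciable base = $188,569 − $26,600 = $161,969.
Year 1: ⌊$188,569 × 125%/8⌋ = $29,463. Book value $159,106.
Year 2: ⌊$159,106 × 125%/8⌋ = $24,860. Book value $134,246.
Year 3: ⌊$134,246 × 125%/8⌋ = $20,975. Book value $113,271.
Year 4: ⌊$113,271 × 125%/8⌋ = $17,698. Book value $95,573.
Year 5: ⌊$95,573 × 125%/8⌋ = $14,933. Book value $80,640.
Accumulated through year 5 = $188,569 − $80,640 = $107,929.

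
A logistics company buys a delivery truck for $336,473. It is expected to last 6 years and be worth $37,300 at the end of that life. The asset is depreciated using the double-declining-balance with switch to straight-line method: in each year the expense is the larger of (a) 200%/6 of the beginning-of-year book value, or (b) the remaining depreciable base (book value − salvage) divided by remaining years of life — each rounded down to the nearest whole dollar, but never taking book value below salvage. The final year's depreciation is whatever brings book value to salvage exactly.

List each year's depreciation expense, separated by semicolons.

Depreciable base = $336,473 − $37,300 = $299,173.
Year 1: DB = ⌊$336,473 × 200%/6⌋ = $112,157; SL = ⌊$299,173/6⌋ = $49,862 → take DB $112,157. Book value $224,316.
Year 2: DB = ⌊$224,316 × 200%/6⌋ = $74,772; SL = ⌊$187,016/5⌋ = $37,403 → take DB $74,772. Book value $149,544.
Year 3: DB = ⌊$149,544 × 200%/6⌋ = $49,848; SL = ⌊$112,244/4⌋ = $28,061 → take DB $49,848. Book value $99,696.
Year 4: DB = ⌊$99,696 × 200%/6⌋ = $33,232; SL = ⌊$62,396/3⌋ = $20,798 → take DB $33,232. Book value $66,464.
Year 5: DB = ⌊$66,464 × 200%/6⌋ = $22,154; SL = ⌊$29,164/2⌋ = $14,582 → take DB $22,154. Book value $44,310.
Year 6 (final): $44,310 − $37,300 = $7,010. Book value $37,300.

$112,157; $74,772; $49,848; $33,232; $22,154; $7,010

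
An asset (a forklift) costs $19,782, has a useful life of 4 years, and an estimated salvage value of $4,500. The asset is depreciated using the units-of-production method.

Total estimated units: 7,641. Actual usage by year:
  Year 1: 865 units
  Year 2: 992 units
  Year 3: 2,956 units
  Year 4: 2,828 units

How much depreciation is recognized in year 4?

$5,656

Depreciable base = $19,782 − $4,500 = $15,282.
Rate = $15,282 / 7,641 units = $2 per unit.
Year 1: 865 × $2 = $1,730. Book value $18,052.
Year 2: 992 × $2 = $1,984. Book value $16,068.
Year 3: 2,956 × $2 = $5,912. Book value $10,156.
Year 4: 2,828 × $2 = $5,656. Book value $4,500.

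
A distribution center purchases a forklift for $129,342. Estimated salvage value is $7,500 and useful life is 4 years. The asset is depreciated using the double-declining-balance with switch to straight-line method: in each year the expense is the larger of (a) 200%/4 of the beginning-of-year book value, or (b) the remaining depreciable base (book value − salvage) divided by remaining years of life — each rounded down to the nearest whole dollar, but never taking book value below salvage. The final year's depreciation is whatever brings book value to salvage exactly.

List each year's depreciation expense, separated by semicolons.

$64,671; $32,335; $16,168; $8,668

Depreciable base = $129,342 − $7,500 = $121,842.
Year 1: DB = ⌊$129,342 × 200%/4⌋ = $64,671; SL = ⌊$121,842/4⌋ = $30,460 → take DB $64,671. Book value $64,671.
Year 2: DB = ⌊$64,671 × 200%/4⌋ = $32,335; SL = ⌊$57,171/3⌋ = $19,057 → take DB $32,335. Book value $32,336.
Year 3: DB = ⌊$32,336 × 200%/4⌋ = $16,168; SL = ⌊$24,836/2⌋ = $12,418 → take DB $16,168. Book value $16,168.
Year 4 (final): $16,168 − $7,500 = $8,668. Book value $7,500.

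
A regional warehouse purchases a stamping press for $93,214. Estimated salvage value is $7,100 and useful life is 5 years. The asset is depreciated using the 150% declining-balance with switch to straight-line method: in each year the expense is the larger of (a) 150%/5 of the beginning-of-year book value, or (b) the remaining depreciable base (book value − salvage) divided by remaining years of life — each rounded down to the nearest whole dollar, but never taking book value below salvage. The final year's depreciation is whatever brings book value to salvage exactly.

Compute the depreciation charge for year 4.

$12,436

Depreciable base = $93,214 − $7,100 = $86,114.
Year 1: DB = ⌊$93,214 × 150%/5⌋ = $27,964; SL = ⌊$86,114/5⌋ = $17,222 → take DB $27,964. Book value $65,250.
Year 2: DB = ⌊$65,250 × 150%/5⌋ = $19,575; SL = ⌊$58,150/4⌋ = $14,537 → take DB $19,575. Book value $45,675.
Year 3: DB = ⌊$45,675 × 150%/5⌋ = $13,702; SL = ⌊$38,575/3⌋ = $12,858 → take DB $13,702. Book value $31,973.
Year 4: DB = ⌊$31,973 × 150%/5⌋ = $9,591; SL = ⌊$24,873/2⌋ = $12,436 → take SL $12,436. Book value $19,537.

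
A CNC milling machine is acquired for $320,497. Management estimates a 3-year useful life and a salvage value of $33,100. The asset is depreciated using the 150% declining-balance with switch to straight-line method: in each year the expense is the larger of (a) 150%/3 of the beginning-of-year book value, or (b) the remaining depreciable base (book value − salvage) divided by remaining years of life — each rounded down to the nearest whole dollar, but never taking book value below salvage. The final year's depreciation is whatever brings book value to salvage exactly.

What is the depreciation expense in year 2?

$80,124

Depreciable base = $320,497 − $33,100 = $287,397.
Year 1: DB = ⌊$320,497 × 150%/3⌋ = $160,248; SL = ⌊$287,397/3⌋ = $95,799 → take DB $160,248. Book value $160,249.
Year 2: DB = ⌊$160,249 × 150%/3⌋ = $80,124; SL = ⌊$127,149/2⌋ = $63,574 → take DB $80,124. Book value $80,125.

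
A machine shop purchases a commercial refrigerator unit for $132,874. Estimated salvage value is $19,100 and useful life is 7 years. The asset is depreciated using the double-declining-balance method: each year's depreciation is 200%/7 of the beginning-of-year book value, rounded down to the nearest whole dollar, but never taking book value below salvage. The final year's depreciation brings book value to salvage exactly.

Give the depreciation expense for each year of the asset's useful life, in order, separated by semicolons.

$37,964; $27,117; $19,369; $13,835; $9,882; $5,607; $0

Depreciable base = $132,874 − $19,100 = $113,774.
Year 1: ⌊$132,874 × 200%/7⌋ = $37,964. Book value $94,910.
Year 2: ⌊$94,910 × 200%/7⌋ = $27,117. Book value $67,793.
Year 3: ⌊$67,793 × 200%/7⌋ = $19,369. Book value $48,424.
Year 4: ⌊$48,424 × 200%/7⌋ = $13,835. Book value $34,589.
Year 5: ⌊$34,589 × 200%/7⌋ = $9,882. Book value $24,707.
Year 6: ⌊$24,707 × 200%/7⌋ = $7,059, capped at $5,607. Book value $19,100.
Year 7 (final): $19,100 − $19,100 = $0. Book value $19,100.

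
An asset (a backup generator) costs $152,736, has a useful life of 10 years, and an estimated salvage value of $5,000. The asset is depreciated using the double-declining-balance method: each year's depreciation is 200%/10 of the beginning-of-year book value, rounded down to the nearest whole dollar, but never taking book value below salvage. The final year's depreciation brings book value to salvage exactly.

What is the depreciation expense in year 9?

Depreciable base = $152,736 − $5,000 = $147,736.
Year 1: ⌊$152,736 × 200%/10⌋ = $30,547. Book value $122,189.
Year 2: ⌊$122,189 × 200%/10⌋ = $24,437. Book value $97,752.
Year 3: ⌊$97,752 × 200%/10⌋ = $19,550. Book value $78,202.
Year 4: ⌊$78,202 × 200%/10⌋ = $15,640. Book value $62,562.
Year 5: ⌊$62,562 × 200%/10⌋ = $12,512. Book value $50,050.
Year 6: ⌊$50,050 × 200%/10⌋ = $10,010. Book value $40,040.
Year 7: ⌊$40,040 × 200%/10⌋ = $8,008. Book value $32,032.
Year 8: ⌊$32,032 × 200%/10⌋ = $6,406. Book value $25,626.
Year 9: ⌊$25,626 × 200%/10⌋ = $5,125. Book value $20,501.

$5,125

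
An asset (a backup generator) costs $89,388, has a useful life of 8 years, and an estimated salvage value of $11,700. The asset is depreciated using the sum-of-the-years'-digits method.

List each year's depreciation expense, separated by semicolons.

$17,264; $15,106; $12,948; $10,790; $8,632; $6,474; $4,316; $2,158

Depreciable base = $89,388 − $11,700 = $77,688.
Sum of the years' digits = 8+7+6+5+4+3+2+1 = 36.
Year 1: $77,688 × 8/36 = $17,264. Book value $72,124.
Year 2: $77,688 × 7/36 = $15,106. Book value $57,018.
Year 3: $77,688 × 6/36 = $12,948. Book value $44,070.
Year 4: $77,688 × 5/36 = $10,790. Book value $33,280.
Year 5: $77,688 × 4/36 = $8,632. Book value $24,648.
Year 6: $77,688 × 3/36 = $6,474. Book value $18,174.
Year 7: $77,688 × 2/36 = $4,316. Book value $13,858.
Year 8: $77,688 × 1/36 = $2,158. Book value $11,700.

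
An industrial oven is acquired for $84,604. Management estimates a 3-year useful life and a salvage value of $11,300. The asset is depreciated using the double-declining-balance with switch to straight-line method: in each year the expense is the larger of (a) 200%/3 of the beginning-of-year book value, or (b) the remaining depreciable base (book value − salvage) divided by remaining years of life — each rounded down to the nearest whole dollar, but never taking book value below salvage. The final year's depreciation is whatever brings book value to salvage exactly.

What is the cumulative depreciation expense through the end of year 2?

Depreciable base = $84,604 − $11,300 = $73,304.
Year 1: DB = ⌊$84,604 × 200%/3⌋ = $56,402; SL = ⌊$73,304/3⌋ = $24,434 → take DB $56,402. Book value $28,202.
Year 2: DB = ⌊$28,202 × 200%/3⌋ = $18,801; SL = ⌊$16,902/2⌋ = $8,451 → take DB $18,801, capped at $16,902. Book value $11,300.
Accumulated through year 2 = $84,604 − $11,300 = $73,304.

$73,304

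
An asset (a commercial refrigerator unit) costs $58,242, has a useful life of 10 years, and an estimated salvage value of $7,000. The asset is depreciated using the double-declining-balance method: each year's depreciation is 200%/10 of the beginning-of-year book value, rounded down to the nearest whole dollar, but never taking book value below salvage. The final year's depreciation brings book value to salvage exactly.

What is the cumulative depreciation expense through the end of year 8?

Depreciable base = $58,242 − $7,000 = $51,242.
Year 1: ⌊$58,242 × 200%/10⌋ = $11,648. Book value $46,594.
Year 2: ⌊$46,594 × 200%/10⌋ = $9,318. Book value $37,276.
Year 3: ⌊$37,276 × 200%/10⌋ = $7,455. Book value $29,821.
Year 4: ⌊$29,821 × 200%/10⌋ = $5,964. Book value $23,857.
Year 5: ⌊$23,857 × 200%/10⌋ = $4,771. Book value $19,086.
Year 6: ⌊$19,086 × 200%/10⌋ = $3,817. Book value $15,269.
Year 7: ⌊$15,269 × 200%/10⌋ = $3,053. Book value $12,216.
Year 8: ⌊$12,216 × 200%/10⌋ = $2,443. Book value $9,773.
Accumulated through year 8 = $58,242 − $9,773 = $48,469.

$48,469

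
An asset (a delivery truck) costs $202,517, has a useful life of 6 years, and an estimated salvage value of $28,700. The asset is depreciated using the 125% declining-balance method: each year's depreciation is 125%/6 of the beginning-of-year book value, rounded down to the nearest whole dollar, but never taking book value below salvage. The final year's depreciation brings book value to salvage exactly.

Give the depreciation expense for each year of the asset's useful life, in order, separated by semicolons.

Depreciable base = $202,517 − $28,700 = $173,817.
Year 1: ⌊$202,517 × 125%/6⌋ = $42,191. Book value $160,326.
Year 2: ⌊$160,326 × 125%/6⌋ = $33,401. Book value $126,925.
Year 3: ⌊$126,925 × 125%/6⌋ = $26,442. Book value $100,483.
Year 4: ⌊$100,483 × 125%/6⌋ = $20,933. Book value $79,550.
Year 5: ⌊$79,550 × 125%/6⌋ = $16,572. Book value $62,978.
Year 6 (final): $62,978 − $28,700 = $34,278. Book value $28,700.

$42,191; $33,401; $26,442; $20,933; $16,572; $34,278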